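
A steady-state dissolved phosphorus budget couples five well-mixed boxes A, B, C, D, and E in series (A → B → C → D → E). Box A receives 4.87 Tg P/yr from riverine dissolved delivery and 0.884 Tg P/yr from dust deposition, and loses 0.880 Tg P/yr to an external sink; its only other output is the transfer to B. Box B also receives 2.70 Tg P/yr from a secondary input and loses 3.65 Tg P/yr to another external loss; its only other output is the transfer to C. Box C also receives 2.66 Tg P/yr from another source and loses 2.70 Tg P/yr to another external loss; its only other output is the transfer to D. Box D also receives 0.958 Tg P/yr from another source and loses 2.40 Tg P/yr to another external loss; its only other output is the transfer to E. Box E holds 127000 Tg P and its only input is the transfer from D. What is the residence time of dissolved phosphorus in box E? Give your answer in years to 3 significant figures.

52000 yr

Box A: F(A→B) = (4.87 + 0.884) − 0.880 = 4.8740 Tg P/yr.
Box B: F(B→C) = (4.8740 + 2.70) − 3.65 = 3.9240 Tg P/yr.
Box C: F(C→D) = (3.9240 + 2.66) − 2.70 = 3.8840 Tg P/yr.
Box D: F(D→E) = (3.8840 + 0.958) − 2.40 = 2.4420 Tg P/yr.
Box E throughput = its input = 2.4420 Tg P/yr; τ = 127000 / 2.4420 = 52010 yr.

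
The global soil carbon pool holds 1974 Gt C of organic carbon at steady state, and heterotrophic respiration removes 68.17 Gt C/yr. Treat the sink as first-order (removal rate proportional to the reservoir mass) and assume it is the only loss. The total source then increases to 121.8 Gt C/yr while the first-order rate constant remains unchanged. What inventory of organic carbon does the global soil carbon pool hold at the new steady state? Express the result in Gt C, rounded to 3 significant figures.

3530 Gt C

Rate constant k = F/M = 68.17 / 1974 = 0.03453 yr⁻¹.
At the new steady state, source = k·M_new ⇒ M_new = 121.8 / 0.03453 = 3527 Gt C.
(Equivalently M_new = M × F_new/F_old = 1974 × 121.8/68.17.)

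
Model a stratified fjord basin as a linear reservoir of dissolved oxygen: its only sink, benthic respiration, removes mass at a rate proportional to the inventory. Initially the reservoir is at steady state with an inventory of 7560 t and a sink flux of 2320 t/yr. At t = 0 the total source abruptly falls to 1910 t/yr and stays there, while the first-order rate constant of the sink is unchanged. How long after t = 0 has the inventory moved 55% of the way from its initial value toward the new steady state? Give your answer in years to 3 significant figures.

τ = M₀/F₀ = 7560/2320 = 3.259 yr.
The remaining gap fraction is e^(−t/τ); 55% covered ⇒ e^(−t/τ) = 0.450.
t = −τ ln(0.450) = 3.259 × 0.7985 = 2.602 yr.

2.60 yr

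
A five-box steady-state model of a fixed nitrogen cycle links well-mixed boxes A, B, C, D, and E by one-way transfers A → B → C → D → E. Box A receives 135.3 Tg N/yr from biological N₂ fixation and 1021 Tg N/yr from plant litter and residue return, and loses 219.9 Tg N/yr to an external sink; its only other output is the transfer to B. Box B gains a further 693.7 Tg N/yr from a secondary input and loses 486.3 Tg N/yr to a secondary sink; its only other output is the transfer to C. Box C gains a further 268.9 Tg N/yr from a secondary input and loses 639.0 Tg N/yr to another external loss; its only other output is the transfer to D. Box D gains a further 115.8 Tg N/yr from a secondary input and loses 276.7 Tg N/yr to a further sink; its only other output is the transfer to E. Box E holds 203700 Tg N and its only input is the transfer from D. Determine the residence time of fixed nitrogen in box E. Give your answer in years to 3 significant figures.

Box A: F(A→B) = (135.3 + 1021) − 219.9 = 936.40 Tg N/yr.
Box B: F(B→C) = (936.40 + 693.7) − 486.3 = 1143.8 Tg N/yr.
Box C: F(C→D) = (1143.8 + 268.9) − 639.0 = 773.70 Tg N/yr.
Box D: F(D→E) = (773.70 + 115.8) − 276.7 = 612.80 Tg N/yr.
Box E throughput = its input = 612.80 Tg N/yr; τ = 203700 / 612.80 = 332.4 yr.

332 yr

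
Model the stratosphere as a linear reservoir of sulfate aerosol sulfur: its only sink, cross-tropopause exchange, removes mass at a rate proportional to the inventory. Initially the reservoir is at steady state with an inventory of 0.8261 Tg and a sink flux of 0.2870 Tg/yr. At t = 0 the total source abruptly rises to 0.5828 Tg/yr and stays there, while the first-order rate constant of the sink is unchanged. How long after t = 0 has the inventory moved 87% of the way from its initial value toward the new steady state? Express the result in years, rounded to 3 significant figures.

5.87 yr

τ = M₀/F₀ = 0.8261/0.2870 = 2.878 yr.
The remaining gap fraction is e^(−t/τ); 87% covered ⇒ e^(−t/τ) = 0.130.
t = −τ ln(0.130) = 2.878 × 2.040 = 5.873 yr.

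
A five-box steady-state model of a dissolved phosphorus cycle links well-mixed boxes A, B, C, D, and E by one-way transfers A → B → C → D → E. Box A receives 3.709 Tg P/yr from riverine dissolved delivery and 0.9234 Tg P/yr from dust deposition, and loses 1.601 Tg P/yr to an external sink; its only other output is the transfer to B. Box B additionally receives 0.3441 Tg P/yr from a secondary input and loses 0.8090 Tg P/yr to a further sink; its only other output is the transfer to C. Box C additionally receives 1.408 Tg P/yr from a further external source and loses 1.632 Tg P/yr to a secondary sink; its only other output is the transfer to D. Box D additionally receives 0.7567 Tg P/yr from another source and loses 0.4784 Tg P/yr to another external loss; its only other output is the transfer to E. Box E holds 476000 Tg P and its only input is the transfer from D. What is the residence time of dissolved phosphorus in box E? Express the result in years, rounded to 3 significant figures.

182000 yr

Box A: F(A→B) = (3.709 + 0.9234) − 1.601 = 3.0314 Tg P/yr.
Box B: F(B→C) = (3.0314 + 0.3441) − 0.8090 = 2.5665 Tg P/yr.
Box C: F(C→D) = (2.5665 + 1.408) − 1.632 = 2.3425 Tg P/yr.
Box D: F(D→E) = (2.3425 + 0.7567) − 0.4784 = 2.6208 Tg P/yr.
Box E throughput = its input = 2.6208 Tg P/yr; τ = 476000 / 2.6208 = 181600 yr.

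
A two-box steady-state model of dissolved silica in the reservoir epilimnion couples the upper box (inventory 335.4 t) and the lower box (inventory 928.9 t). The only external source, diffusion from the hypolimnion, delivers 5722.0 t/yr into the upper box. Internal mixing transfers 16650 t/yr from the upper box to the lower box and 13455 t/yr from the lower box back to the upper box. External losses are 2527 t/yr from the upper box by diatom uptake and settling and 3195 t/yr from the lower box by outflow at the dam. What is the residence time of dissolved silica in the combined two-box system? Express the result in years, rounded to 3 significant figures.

0.221 yr

For the system as a whole, the A↔B exchange is internal and contributes nothing to the throughput; only the external sinks remove mass.
M_total = 335.4 + 928.9 = 1264.3 t.
ΣF_external_out = 2527 + 3195 = 5722.0 t/yr.
τ = M_total / ΣF_ext = 1264.3 / 5722.0 = 0.2210 yr.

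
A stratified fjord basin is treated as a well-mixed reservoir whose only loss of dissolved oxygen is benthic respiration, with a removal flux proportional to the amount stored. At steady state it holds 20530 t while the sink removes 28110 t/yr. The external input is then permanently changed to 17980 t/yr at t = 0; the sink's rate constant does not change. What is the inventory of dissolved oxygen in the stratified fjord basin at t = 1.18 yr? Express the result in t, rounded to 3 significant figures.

14600 t

Residence time τ = M₀/F₀ = 0.7303 yr. The eventual steady state is M_∞ = M₀·(F₁/F₀) = 20530 × 17980/28110 = 13132 t.
The anomaly ΔM(t) = M(t) − M_∞ decays as ΔM₀·e^(−t/τ) with ΔM₀ = 20530 − 13132 = 7398 t.
At t = 1.18 yr, e^(−t/τ) = e^(−1.616) = 0.1988, so ΔM = 1470 t and M = 13132 + 1470 = 14602 t.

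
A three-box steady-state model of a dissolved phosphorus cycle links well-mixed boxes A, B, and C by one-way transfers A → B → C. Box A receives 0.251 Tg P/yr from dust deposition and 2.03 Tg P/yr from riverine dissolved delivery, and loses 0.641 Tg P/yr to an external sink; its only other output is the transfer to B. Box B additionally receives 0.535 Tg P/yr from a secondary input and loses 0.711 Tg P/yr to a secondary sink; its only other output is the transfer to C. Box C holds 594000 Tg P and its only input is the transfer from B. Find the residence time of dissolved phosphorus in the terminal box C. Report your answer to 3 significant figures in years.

Box A: F(A→B) = (0.251 + 2.03) − 0.641 = 1.6400 Tg P/yr.
Box B: F(B→C) = (1.6400 + 0.535) − 0.711 = 1.4640 Tg P/yr.
Box C throughput = its input = 1.4640 Tg P/yr; τ = 594000 / 1.4640 = 405700 yr.

406000 yr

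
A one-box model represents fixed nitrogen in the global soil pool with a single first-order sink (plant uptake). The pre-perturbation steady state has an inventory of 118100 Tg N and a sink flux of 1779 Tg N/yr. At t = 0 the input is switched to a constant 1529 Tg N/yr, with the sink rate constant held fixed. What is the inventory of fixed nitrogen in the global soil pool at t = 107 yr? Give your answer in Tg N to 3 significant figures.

105000 Tg N

The sink rate constant is k = F₀/M₀ = 1779/118100 = 0.01506 yr⁻¹.
Solving dM/dt = F₁ − kM with M(0) = M₀ gives M(t) = F₁/k + (M₀ − F₁/k)·e^(−kt).
F₁/k = 1529/0.01506 = 101500 Tg N; kt = 0.01506 × 107 = 1.612, e^(−kt) = 0.1995.
M(107) = 101500 + (118100 − 101500) × 0.1995 = 101500 + 3311 = 104820 Tg N.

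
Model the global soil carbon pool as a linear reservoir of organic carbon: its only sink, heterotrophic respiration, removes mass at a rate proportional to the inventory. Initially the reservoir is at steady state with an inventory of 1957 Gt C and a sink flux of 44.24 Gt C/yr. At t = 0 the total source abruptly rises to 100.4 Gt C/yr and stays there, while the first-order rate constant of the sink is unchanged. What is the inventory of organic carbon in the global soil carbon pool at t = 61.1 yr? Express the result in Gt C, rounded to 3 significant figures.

3820 Gt C

The sink rate constant is k = F₀/M₀ = 44.24/1957 = 0.02261 yr⁻¹.
Solving dM/dt = F₁ − kM with M(0) = M₀ gives M(t) = F₁/k + (M₀ − F₁/k)·e^(−kt).
F₁/k = 100.4/0.02261 = 4441.3 Gt C; kt = 0.02261 × 61.1 = 1.381, e^(−kt) = 0.2513.
M(61.1) = 4441.3 + (1957 − 4441.3) × 0.2513 = 4441.3 − 624.2 = 3817.1 Gt C.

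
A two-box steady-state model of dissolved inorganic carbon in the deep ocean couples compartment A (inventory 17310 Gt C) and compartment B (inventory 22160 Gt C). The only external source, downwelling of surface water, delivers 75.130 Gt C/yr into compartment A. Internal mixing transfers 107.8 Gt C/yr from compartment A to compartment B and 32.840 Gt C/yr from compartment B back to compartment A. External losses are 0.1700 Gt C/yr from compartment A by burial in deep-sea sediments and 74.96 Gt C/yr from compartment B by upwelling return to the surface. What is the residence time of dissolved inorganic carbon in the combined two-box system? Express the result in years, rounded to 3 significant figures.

525 yr

For the system as a whole, the A↔B exchange is internal and contributes nothing to the throughput; only the external sinks remove mass.
M_total = 17310 + 22160 = 39470 Gt C.
ΣF_external_out = 0.1700 + 74.96 = 75.130 Gt C/yr.
τ = M_total / ΣF_ext = 39470 / 75.130 = 525.4 yr.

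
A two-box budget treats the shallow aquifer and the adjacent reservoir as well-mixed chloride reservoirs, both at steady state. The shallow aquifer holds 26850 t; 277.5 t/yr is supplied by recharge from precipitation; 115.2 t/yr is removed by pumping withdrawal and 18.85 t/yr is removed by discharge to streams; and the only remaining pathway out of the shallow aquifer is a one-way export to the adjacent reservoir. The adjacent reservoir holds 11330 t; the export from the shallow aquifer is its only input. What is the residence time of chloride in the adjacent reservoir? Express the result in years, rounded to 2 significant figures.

79 yr

Balance the shallow aquifer: ΣF_in = 277.50 t/yr.
Export to the adjacent reservoir = ΣF_in − (115.2 + 18.85) = 143.45 t/yr.
At steady state the output of the adjacent reservoir equals its input, 143.45 t/yr.
τ = M / F = 11330 / 143.45 = 78.98 yr.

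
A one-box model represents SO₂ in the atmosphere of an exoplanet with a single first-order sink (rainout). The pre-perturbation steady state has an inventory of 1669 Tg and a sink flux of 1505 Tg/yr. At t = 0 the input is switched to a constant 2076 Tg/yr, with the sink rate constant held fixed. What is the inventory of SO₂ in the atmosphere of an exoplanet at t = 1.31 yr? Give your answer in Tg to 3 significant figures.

The sink rate constant is k = F₀/M₀ = 1505/1669 = 0.9017 yr⁻¹.
Solving dM/dt = F₁ − kM with M(0) = M₀ gives M(t) = F₁/k + (M₀ − F₁/k)·e^(−kt).
F₁/k = 2076/0.9017 = 2302.2 Tg; kt = 0.9017 × 1.31 = 1.181, e^(−kt) = 0.3069.
M(1.31) = 2302.2 + (1669 − 2302.2) × 0.3069 = 2302.2 − 194.3 = 2107.9 Tg.

2110 Tg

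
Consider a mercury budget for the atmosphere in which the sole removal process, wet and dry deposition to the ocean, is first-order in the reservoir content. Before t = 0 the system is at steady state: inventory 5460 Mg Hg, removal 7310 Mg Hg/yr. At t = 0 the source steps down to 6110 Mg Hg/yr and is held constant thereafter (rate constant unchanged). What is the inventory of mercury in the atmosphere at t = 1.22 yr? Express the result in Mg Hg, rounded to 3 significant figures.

Residence time τ = M₀/F₀ = 0.7469 yr. The eventual steady state is M_∞ = M₀·(F₁/F₀) = 5460 × 6110/7310 = 4563.7 Mg Hg.
The anomaly ΔM(t) = M(t) − M_∞ decays as ΔM₀·e^(−t/τ) with ΔM₀ = 5460 − 4563.7 = 896.3 Mg Hg.
At t = 1.22 yr, e^(−t/τ) = e^(−1.633) = 0.1953, so ΔM = 175.0 Mg Hg and M = 4563.7 + 175.0 = 4738.7 Mg Hg.

4740 Mg Hg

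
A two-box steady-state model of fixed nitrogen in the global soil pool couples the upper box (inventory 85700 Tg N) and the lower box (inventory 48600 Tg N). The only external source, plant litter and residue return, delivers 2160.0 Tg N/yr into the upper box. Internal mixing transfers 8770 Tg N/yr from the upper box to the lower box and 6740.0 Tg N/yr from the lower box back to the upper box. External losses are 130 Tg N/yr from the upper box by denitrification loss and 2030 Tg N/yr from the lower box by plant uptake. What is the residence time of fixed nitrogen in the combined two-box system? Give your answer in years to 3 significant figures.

62.2 yr

Residence time in the combined system uses the total inventory and the total *external* removal — internal exchanges between the two boxes cancel.
M_total = 85700 + 48600 = 134300 Tg N.
ΣF_external_out = 130 + 2030 = 2160.0 Tg N/yr.
τ = M_total / ΣF_ext = 134300 / 2160.0 = 62.18 yr.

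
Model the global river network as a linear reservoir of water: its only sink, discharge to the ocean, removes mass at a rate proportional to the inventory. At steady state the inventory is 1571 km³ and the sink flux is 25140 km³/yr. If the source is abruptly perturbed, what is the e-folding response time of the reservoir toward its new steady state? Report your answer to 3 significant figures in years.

For a linear reservoir the response time equals the residence time τ = M/F.
τ = 1571 / 25140 = 0.06249 yr.

0.0625 yr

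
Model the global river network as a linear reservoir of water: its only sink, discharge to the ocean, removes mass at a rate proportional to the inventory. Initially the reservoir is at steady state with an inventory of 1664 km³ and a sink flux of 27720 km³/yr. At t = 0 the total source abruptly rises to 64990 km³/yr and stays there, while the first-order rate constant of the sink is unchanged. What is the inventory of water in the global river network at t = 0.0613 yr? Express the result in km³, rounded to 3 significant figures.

τ = M₀/F₀ = 1664/27720 = 0.06003 yr; rate constant k = 1/τ.
New steady state M_∞ = F₁/k = F₁·τ = 64990 × 0.06003 = 3901.3 km³.
M(t) = M_∞ + (M₀ − M_∞)·e^(−t/τ); t/τ = 0.0613/0.06003 = 1.021, so e^(−t/τ) = 0.3602.
M(t) = 3901.3 − 2237 × 0.3602 = 3095.5 km³.

3100 km³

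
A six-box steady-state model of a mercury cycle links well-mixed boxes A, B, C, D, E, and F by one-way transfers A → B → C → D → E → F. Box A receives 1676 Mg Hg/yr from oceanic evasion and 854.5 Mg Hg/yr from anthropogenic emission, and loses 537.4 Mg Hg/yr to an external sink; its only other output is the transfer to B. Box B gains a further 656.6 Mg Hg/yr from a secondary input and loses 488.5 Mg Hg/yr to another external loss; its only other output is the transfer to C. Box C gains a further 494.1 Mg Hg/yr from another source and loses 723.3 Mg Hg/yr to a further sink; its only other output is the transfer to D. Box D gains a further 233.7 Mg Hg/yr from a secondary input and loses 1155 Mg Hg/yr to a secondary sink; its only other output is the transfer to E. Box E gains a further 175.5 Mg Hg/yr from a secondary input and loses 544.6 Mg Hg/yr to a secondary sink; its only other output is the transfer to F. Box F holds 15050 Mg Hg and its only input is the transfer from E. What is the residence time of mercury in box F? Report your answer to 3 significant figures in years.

Box A: F(A→B) = (1676 + 854.5) − 537.4 = 1993.1 Mg Hg/yr.
Box B: F(B→C) = (1993.1 + 656.6) − 488.5 = 2161.2 Mg Hg/yr.
Box C: F(C→D) = (2161.2 + 494.1) − 723.3 = 1932.0 Mg Hg/yr.
Box D: F(D→E) = (1932.0 + 233.7) − 1155 = 1010.7 Mg Hg/yr.
Box E: F(E→F) = (1010.7 + 175.5) − 544.6 = 641.60 Mg Hg/yr.
Box F throughput = its input = 641.60 Mg Hg/yr; τ = 15050 / 641.60 = 23.46 yr.

23.5 yr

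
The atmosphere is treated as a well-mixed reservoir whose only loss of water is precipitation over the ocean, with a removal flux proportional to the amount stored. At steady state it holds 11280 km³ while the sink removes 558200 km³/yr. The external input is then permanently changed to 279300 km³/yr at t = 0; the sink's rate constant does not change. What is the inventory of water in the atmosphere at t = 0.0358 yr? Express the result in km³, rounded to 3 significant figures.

τ = M₀/F₀ = 11280/558200 = 0.02021 yr; rate constant k = 1/τ.
New steady state M_∞ = F₁/k = F₁·τ = 279300 × 0.02021 = 5644.0 km³.
M(t) = M_∞ + (M₀ − M_∞)·e^(−t/τ); t/τ = 0.0358/0.02021 = 1.772, so e^(−t/τ) = 0.1701.
M(t) = 5644.0 + 5636 × 0.1701 = 6602.5 km³.

6600 km³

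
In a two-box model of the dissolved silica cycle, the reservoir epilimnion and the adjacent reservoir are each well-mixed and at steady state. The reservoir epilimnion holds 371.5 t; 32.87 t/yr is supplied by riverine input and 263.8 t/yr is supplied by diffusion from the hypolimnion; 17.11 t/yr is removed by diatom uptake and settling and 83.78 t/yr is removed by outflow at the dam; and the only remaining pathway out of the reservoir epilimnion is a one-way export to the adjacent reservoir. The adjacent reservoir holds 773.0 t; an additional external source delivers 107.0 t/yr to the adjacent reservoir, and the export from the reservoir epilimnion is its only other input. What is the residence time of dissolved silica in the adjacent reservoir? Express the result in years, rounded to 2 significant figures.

Balance the reservoir epilimnion: ΣF_in = 32.87 + 263.8 = 296.67 t/yr.
Export to the adjacent reservoir = ΣF_in − (17.11 + 83.78) = 195.78 t/yr.
Total input to the adjacent reservoir = 195.78 + 107.0 = 302.78 t/yr; at steady state this equals its total output.
τ = M / F = 773.0 / 302.78 = 2.553 yr.

2.6 yr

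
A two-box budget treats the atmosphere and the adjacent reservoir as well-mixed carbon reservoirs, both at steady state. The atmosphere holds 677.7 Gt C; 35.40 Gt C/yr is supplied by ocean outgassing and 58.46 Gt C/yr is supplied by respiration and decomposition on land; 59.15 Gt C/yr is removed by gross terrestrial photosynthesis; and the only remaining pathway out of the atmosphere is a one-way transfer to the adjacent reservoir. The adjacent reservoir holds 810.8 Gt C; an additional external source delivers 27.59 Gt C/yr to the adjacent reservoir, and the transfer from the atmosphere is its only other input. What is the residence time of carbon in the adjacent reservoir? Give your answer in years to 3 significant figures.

13.0 yr

Balance the atmosphere: ΣF_in = 35.40 + 58.46 = 93.860 Gt C/yr.
Transfer to the adjacent reservoir = ΣF_in − (59.15) = 34.710 Gt C/yr.
Total input to the adjacent reservoir = 34.710 + 27.59 = 62.300 Gt C/yr; at steady state this equals its total output.
τ = M / F = 810.8 / 62.300 = 13.01 yr.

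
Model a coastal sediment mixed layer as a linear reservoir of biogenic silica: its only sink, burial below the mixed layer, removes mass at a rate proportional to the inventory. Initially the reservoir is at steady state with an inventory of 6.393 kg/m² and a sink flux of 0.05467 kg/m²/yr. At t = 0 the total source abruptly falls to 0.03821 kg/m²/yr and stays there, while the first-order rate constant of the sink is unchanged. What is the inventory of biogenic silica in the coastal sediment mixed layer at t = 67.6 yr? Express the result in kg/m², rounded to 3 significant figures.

5.55 kg/m²

The sink rate constant is k = F₀/M₀ = 0.05467/6.393 = 0.008552 yr⁻¹.
Solving dM/dt = F₁ − kM with M(0) = M₀ gives M(t) = F₁/k + (M₀ − F₁/k)·e^(−kt).
F₁/k = 0.03821/0.008552 = 4.4682 kg/m²; kt = 0.008552 × 67.6 = 0.5781, e^(−kt) = 0.5610.
M(67.6) = 4.4682 + (6.393 − 4.4682) × 0.5610 = 4.4682 + 1.080 = 5.5480 kg/m².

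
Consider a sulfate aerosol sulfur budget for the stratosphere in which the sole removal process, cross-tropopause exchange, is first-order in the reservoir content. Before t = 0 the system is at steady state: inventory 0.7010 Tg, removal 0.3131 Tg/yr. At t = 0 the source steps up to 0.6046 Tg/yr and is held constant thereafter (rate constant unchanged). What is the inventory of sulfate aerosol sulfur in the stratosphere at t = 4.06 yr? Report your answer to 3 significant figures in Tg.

1.25 Tg

The sink rate constant is k = F₀/M₀ = 0.3131/0.7010 = 0.4466 yr⁻¹.
Solving dM/dt = F₁ − kM with M(0) = M₀ gives M(t) = F₁/k + (M₀ − F₁/k)·e^(−kt).
F₁/k = 0.6046/0.4466 = 1.3536 Tg; kt = 0.4466 × 4.06 = 1.813, e^(−kt) = 0.1631.
M(4.06) = 1.3536 + (0.7010 − 1.3536) × 0.1631 = 1.3536 − 0.1064 = 1.2472 Tg.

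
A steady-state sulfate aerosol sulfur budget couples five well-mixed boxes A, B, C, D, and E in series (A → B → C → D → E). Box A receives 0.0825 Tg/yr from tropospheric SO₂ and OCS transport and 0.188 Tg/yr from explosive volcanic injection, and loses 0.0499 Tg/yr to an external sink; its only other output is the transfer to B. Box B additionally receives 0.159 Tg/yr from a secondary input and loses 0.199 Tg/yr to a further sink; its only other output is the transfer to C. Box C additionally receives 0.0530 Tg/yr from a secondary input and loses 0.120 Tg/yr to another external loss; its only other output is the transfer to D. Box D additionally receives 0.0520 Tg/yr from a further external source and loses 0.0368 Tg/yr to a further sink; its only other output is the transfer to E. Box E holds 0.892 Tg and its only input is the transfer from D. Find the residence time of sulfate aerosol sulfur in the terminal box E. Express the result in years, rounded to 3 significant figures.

Box A: F(A→B) = (0.0825 + 0.188) − 0.0499 = 0.22060 Tg/yr.
Box B: F(B→C) = (0.22060 + 0.159) − 0.199 = 0.18060 Tg/yr.
Box C: F(C→D) = (0.18060 + 0.0530) − 0.120 = 0.11360 Tg/yr.
Box D: F(D→E) = (0.11360 + 0.0520) − 0.0368 = 0.12880 Tg/yr.
Box E throughput = its input = 0.12880 Tg/yr; τ = 0.892 / 0.12880 = 6.925 yr.

6.93 yr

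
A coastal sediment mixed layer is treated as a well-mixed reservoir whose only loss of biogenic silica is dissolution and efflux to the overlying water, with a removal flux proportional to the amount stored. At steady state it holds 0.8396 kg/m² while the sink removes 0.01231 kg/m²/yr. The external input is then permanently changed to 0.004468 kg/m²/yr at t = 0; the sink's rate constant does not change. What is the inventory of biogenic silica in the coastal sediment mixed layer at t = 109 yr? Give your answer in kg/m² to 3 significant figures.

τ = M₀/F₀ = 0.8396/0.01231 = 68.20 yr; rate constant k = 1/τ.
New steady state M_∞ = F₁/k = F₁·τ = 0.004468 × 68.20 = 0.30474 kg/m².
M(t) = M_∞ + (M₀ − M_∞)·e^(−t/τ); t/τ = 109/68.20 = 1.598, so e^(−t/τ) = 0.2023.
M(t) = 0.30474 + 0.5349 × 0.2023 = 0.41293 kg/m².

0.413 kg/m²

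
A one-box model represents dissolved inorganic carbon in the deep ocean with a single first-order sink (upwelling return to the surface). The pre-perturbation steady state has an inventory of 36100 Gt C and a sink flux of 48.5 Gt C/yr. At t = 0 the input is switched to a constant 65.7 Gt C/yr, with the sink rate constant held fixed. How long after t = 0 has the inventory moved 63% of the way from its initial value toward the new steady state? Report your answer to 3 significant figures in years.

740 yr

τ = M₀/F₀ = 36100/48.5 = 744.3 yr.
The remaining gap fraction is e^(−t/τ); 63% covered ⇒ e^(−t/τ) = 0.370.
t = −τ ln(0.370) = 744.3 × 0.9943 = 740.1 yr.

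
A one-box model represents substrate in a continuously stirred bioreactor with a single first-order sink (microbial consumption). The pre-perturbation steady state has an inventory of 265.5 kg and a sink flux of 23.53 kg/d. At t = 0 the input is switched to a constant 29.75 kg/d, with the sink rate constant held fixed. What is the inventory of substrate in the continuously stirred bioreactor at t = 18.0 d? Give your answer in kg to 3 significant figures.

321 kg

τ = M₀/F₀ = 265.5/23.53 = 11.28 d; rate constant k = 1/τ.
New steady state M_∞ = F₁/k = F₁·τ = 29.75 × 11.28 = 335.68 kg.
M(t) = M_∞ + (M₀ − M_∞)·e^(−t/τ); t/τ = 18.0/11.28 = 1.595, so e^(−t/τ) = 0.2029.
M(t) = 335.68 − 70.18 × 0.2029 = 321.45 kg.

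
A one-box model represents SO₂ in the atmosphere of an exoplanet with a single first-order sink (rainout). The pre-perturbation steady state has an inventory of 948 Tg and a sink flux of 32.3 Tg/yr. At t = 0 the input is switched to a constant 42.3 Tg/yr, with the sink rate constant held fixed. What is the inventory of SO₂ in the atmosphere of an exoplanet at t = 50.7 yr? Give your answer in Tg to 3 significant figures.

1190 Tg

τ = M₀/F₀ = 948/32.3 = 29.35 yr; rate constant k = 1/τ.
New steady state M_∞ = F₁/k = F₁·τ = 42.3 × 29.35 = 1241.5 Tg.
M(t) = M_∞ + (M₀ − M_∞)·e^(−t/τ); t/τ = 50.7/29.35 = 1.727, so e^(−t/τ) = 0.1777.
M(t) = 1241.5 − 293.5 × 0.1777 = 1189.3 Tg.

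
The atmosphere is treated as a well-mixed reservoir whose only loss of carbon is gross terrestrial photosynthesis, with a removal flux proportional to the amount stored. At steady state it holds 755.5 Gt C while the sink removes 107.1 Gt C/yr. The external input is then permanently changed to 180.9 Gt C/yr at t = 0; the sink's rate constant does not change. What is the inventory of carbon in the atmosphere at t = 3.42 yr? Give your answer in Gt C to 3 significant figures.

956 Gt C

The sink rate constant is k = F₀/M₀ = 107.1/755.5 = 0.1418 yr⁻¹.
Solving dM/dt = F₁ − kM with M(0) = M₀ gives M(t) = F₁/k + (M₀ − F₁/k)·e^(−kt).
F₁/k = 180.9/0.1418 = 1276.1 Gt C; kt = 0.1418 × 3.42 = 0.4848, e^(−kt) = 0.6158.
M(3.42) = 1276.1 + (755.5 − 1276.1) × 0.6158 = 1276.1 − 320.6 = 955.51 Gt C.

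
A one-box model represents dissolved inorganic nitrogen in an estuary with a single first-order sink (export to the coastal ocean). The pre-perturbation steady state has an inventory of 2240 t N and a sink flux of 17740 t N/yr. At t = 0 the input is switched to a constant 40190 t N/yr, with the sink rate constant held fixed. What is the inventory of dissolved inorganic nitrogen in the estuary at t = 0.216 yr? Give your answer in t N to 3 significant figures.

4560 t N

Residence time τ = M₀/F₀ = 0.1263 yr. The eventual steady state is M_∞ = M₀·(F₁/F₀) = 2240 × 40190/17740 = 5074.7 t N.
The anomaly ΔM(t) = M(t) − M_∞ decays as ΔM₀·e^(−t/τ) with ΔM₀ = 2240 − 5074.7 = −2835 t N.
At t = 0.216 yr, e^(−t/τ) = e^(−1.711) = 0.1807, so ΔM = −512.4 t N and M = 5074.7 − 512.4 = 4562.3 t N.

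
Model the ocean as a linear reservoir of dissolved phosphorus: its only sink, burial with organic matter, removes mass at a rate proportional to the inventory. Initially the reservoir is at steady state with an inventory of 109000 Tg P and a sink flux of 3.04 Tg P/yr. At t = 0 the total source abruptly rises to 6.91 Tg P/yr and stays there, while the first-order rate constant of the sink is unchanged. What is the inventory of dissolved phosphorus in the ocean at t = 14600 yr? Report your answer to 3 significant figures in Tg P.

τ = M₀/F₀ = 109000/3.04 = 35860 yr; rate constant k = 1/τ.
New steady state M_∞ = F₁/k = F₁·τ = 6.91 × 35860 = 247760 Tg P.
M(t) = M_∞ + (M₀ − M_∞)·e^(−t/τ); t/τ = 14600/35860 = 0.4072, so e^(−t/τ) = 0.6655.
M(t) = 247760 − 138800 × 0.6655 = 155410 Tg P.

155000 Tg P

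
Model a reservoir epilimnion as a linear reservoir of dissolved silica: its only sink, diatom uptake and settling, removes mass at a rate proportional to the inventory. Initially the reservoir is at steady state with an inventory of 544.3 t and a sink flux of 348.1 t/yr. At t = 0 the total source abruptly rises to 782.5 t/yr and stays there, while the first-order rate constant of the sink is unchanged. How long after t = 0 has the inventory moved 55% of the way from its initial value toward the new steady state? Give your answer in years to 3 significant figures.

1.25 yr

τ = M₀/F₀ = 544.3/348.1 = 1.564 yr.
The remaining gap fraction is e^(−t/τ); 55% covered ⇒ e^(−t/τ) = 0.450.
t = −τ ln(0.450) = 1.564 × 0.7985 = 1.249 yr.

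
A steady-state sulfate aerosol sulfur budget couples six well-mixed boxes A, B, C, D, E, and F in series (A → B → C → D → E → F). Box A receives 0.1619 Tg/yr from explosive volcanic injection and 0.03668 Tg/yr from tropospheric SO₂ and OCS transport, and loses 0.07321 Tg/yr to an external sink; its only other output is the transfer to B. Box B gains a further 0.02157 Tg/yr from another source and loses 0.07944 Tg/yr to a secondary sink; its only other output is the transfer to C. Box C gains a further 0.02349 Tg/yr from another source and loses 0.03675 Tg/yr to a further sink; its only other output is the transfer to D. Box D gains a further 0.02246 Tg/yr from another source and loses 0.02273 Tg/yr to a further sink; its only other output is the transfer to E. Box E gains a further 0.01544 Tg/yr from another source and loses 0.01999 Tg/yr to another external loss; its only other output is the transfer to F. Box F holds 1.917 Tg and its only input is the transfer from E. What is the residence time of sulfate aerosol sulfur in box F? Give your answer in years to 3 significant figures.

Box A: F(A→B) = (0.1619 + 0.03668) − 0.07321 = 0.12537 Tg/yr.
Box B: F(B→C) = (0.12537 + 0.02157) − 0.07944 = 0.067500 Tg/yr.
Box C: F(C→D) = (0.067500 + 0.02349) − 0.03675 = 0.054240 Tg/yr.
Box D: F(D→E) = (0.054240 + 0.02246) − 0.02273 = 0.053970 Tg/yr.
Box E: F(E→F) = (0.053970 + 0.01544) − 0.01999 = 0.049420 Tg/yr.
Box F throughput = its input = 0.049420 Tg/yr; τ = 1.917 / 0.049420 = 38.79 yr.

38.8 yr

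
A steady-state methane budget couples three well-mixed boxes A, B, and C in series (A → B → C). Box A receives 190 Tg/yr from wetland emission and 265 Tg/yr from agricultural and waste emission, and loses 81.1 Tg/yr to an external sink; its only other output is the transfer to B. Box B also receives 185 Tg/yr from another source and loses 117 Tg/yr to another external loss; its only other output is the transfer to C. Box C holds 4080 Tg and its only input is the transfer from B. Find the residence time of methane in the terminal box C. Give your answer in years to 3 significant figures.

9.23 yr

Box A: F(A→B) = (190 + 265) − 81.1 = 373.90 Tg/yr.
Box B: F(B→C) = (373.90 + 185) − 117 = 441.90 Tg/yr.
Box C throughput = its input = 441.90 Tg/yr; τ = 4080 / 441.90 = 9.233 yr.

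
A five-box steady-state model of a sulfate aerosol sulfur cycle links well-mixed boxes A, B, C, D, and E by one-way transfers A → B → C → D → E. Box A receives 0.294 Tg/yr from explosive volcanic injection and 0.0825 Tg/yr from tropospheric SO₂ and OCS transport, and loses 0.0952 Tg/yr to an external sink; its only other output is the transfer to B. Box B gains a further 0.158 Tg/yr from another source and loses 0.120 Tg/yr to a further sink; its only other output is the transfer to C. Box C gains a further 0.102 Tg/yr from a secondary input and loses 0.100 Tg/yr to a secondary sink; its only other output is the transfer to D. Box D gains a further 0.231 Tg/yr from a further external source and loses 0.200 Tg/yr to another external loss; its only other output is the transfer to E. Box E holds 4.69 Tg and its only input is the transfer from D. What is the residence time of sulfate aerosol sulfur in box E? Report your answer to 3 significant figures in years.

Box A: F(A→B) = (0.294 + 0.0825) − 0.0952 = 0.28130 Tg/yr.
Box B: F(B→C) = (0.28130 + 0.158) − 0.120 = 0.31930 Tg/yr.
Box C: F(C→D) = (0.31930 + 0.102) − 0.100 = 0.32130 Tg/yr.
Box D: F(D→E) = (0.32130 + 0.231) − 0.200 = 0.35230 Tg/yr.
Box E throughput = its input = 0.35230 Tg/yr; τ = 4.69 / 0.35230 = 13.31 yr.

13.3 yr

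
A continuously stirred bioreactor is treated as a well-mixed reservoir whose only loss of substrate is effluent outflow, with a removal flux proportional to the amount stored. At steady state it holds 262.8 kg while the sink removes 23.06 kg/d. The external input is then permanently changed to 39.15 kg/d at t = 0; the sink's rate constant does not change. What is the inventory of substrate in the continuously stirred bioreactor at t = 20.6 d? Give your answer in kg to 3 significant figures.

416 kg

The sink rate constant is k = F₀/M₀ = 23.06/262.8 = 0.08775 d⁻¹.
Solving dM/dt = F₁ − kM with M(0) = M₀ gives M(t) = F₁/k + (M₀ − F₁/k)·e^(−kt).
F₁/k = 39.15/0.08775 = 446.17 kg; kt = 0.08775 × 20.6 = 1.808, e^(−kt) = 0.1640.
M(20.6) = 446.17 + (262.8 − 446.17) × 0.1640 = 446.17 − 30.08 = 416.09 kg.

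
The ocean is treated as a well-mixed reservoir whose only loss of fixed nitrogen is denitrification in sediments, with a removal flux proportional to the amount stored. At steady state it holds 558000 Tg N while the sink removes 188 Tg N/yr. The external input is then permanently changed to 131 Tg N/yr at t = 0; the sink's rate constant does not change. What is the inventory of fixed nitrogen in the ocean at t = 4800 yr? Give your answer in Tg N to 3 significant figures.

422000 Tg N

τ = M₀/F₀ = 558000/188 = 2968 yr; rate constant k = 1/τ.
New steady state M_∞ = F₁/k = F₁·τ = 131 × 2968 = 388820 Tg N.
M(t) = M_∞ + (M₀ − M_∞)·e^(−t/τ); t/τ = 4800/2968 = 1.617, so e^(−t/τ) = 0.1985.
M(t) = 388820 + 169200 × 0.1985 = 422390 Tg N.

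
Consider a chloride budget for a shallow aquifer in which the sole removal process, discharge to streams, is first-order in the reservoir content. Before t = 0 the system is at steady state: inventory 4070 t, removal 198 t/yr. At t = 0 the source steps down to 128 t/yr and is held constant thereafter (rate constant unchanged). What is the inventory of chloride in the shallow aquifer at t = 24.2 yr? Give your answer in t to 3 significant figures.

Residence time τ = M₀/F₀ = 20.56 yr. The eventual steady state is M_∞ = M₀·(F₁/F₀) = 4070 × 128/198 = 2631.1 t.
The anomaly ΔM(t) = M(t) − M_∞ decays as ΔM₀·e^(−t/τ) with ΔM₀ = 4070 − 2631.1 = 1439 t.
At t = 24.2 yr, e^(−t/τ) = e^(−1.177) = 0.3081, so ΔM = 443.3 t and M = 2631.1 + 443.3 = 3074.4 t.

3070 t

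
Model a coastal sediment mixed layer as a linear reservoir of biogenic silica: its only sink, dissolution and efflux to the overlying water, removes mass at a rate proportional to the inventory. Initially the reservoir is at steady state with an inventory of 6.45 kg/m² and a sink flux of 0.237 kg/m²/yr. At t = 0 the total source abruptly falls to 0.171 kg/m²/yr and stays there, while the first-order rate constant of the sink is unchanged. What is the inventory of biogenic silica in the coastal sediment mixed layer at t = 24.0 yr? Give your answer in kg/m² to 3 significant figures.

The sink rate constant is k = F₀/M₀ = 0.237/6.45 = 0.03674 yr⁻¹.
Solving dM/dt = F₁ − kM with M(0) = M₀ gives M(t) = F₁/k + (M₀ − F₁/k)·e^(−kt).
F₁/k = 0.171/0.03674 = 4.6538 kg/m²; kt = 0.03674 × 24.0 = 0.8819, e^(−kt) = 0.4140.
M(24.0) = 4.6538 + (6.45 − 4.6538) × 0.4140 = 4.6538 + 0.7436 = 5.3974 kg/m².

5.40 kg/m²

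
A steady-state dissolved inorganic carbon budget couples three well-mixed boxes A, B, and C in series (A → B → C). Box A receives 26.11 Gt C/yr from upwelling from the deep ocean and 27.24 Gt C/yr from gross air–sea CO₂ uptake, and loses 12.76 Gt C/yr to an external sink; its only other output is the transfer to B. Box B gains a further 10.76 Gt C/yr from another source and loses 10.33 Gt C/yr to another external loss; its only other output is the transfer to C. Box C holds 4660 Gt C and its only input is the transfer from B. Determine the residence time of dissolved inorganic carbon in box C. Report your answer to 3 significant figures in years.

114 yr

Box A: F(A→B) = (26.11 + 27.24) − 12.76 = 40.590 Gt C/yr.
Box B: F(B→C) = (40.590 + 10.76) − 10.33 = 41.020 Gt C/yr.
Box C throughput = its input = 41.020 Gt C/yr; τ = 4660 / 41.020 = 113.6 yr.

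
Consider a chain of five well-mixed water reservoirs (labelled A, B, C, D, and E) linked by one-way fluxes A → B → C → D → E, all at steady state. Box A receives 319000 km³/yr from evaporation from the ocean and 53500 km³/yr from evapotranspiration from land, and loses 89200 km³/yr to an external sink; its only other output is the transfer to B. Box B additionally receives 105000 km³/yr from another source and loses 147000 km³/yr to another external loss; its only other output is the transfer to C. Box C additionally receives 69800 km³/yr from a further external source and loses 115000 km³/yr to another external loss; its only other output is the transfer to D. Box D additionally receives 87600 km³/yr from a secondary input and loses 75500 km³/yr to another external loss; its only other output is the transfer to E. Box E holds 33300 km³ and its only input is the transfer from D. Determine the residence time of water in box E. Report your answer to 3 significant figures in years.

0.160 yr

Box A: F(A→B) = (319000 + 53500) − 89200 = 283300 km³/yr.
Box B: F(B→C) = (283300 + 105000) − 147000 = 241300 km³/yr.
Box C: F(C→D) = (241300 + 69800) − 115000 = 196100 km³/yr.
Box D: F(D→E) = (196100 + 87600) − 75500 = 208200 km³/yr.
Box E throughput = its input = 208200 km³/yr; τ = 33300 / 208200 = 0.1599 yr.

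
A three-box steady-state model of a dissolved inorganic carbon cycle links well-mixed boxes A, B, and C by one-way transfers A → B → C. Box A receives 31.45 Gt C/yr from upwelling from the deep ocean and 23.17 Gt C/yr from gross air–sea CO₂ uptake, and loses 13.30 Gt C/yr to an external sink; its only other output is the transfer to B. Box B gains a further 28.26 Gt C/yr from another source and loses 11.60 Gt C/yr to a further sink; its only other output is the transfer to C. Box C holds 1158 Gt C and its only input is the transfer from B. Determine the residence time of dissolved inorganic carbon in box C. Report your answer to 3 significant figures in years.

Box A: F(A→B) = (31.45 + 23.17) − 13.30 = 41.320 Gt C/yr.
Box B: F(B→C) = (41.320 + 28.26) − 11.60 = 57.980 Gt C/yr.
Box C throughput = its input = 57.980 Gt C/yr; τ = 1158 / 57.980 = 19.97 yr.

20.0 yr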